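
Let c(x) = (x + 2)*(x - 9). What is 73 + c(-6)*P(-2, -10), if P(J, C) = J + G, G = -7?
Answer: -467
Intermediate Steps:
P(J, C) = -7 + J (P(J, C) = J - 7 = -7 + J)
c(x) = (-9 + x)*(2 + x) (c(x) = (2 + x)*(-9 + x) = (-9 + x)*(2 + x))
73 + c(-6)*P(-2, -10) = 73 + (-18 + (-6)² - 7*(-6))*(-7 - 2) = 73 + (-18 + 36 + 42)*(-9) = 73 + 60*(-9) = 73 - 540 = -467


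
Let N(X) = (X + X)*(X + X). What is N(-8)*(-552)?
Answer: -141312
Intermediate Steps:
N(X) = 4*X² (N(X) = (2*X)*(2*X) = 4*X²)
N(-8)*(-552) = (4*(-8)²)*(-552) = (4*64)*(-552) = 256*(-552) = -141312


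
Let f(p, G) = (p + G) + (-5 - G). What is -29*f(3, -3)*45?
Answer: 2610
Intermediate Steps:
f(p, G) = -5 + p (f(p, G) = (G + p) + (-5 - G) = -5 + p)
-29*f(3, -3)*45 = -29*(-5 + 3)*45 = -29*(-2)*45 = 58*45 = 2610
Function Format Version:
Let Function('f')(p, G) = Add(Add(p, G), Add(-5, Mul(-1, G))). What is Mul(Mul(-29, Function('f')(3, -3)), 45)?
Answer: 2610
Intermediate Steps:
Function('f')(p, G) = Add(-5, p) (Function('f')(p, G) = Add(Add(G, p), Add(-5, Mul(-1, G))) = Add(-5, p))
Mul(Mul(-29, Function('f')(3, -3)), 45) = Mul(Mul(-29, Add(-5, 3)), 45) = Mul(Mul(-29, -2), 45) = Mul(58, 45) = 2610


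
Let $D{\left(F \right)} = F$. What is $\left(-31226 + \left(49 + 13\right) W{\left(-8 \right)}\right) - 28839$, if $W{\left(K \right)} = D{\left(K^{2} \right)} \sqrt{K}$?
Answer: $-60065 + 7936 i \sqrt{2} \approx -60065.0 + 11223.0 i$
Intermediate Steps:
$W{\left(K \right)} = K^{\frac{5}{2}}$ ($W{\left(K \right)} = K^{2} \sqrt{K} = K^{\frac{5}{2}}$)
$\left(-31226 + \left(49 + 13\right) W{\left(-8 \right)}\right) - 28839 = \left(-31226 + \left(49 + 13\right) \left(-8\right)^{\frac{5}{2}}\right) - 28839 = \left(-31226 + 62 \cdot 128 i \sqrt{2}\right) - 28839 = \left(-31226 + 7936 i \sqrt{2}\right) - 28839 = -60065 + 7936 i \sqrt{2}$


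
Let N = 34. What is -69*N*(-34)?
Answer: 79764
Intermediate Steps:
-69*N*(-34) = -69*34*(-34) = -2346*(-34) = 79764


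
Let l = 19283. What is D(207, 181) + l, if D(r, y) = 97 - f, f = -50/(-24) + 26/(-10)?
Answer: 1162831/60 ≈ 19381.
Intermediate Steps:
f = -31/60 (f = -50*(-1/24) + 26*(-⅒) = 25/12 - 13/5 = -31/60 ≈ -0.51667)
D(r, y) = 5851/60 (D(r, y) = 97 - 1*(-31/60) = 97 + 31/60 = 5851/60)
D(207, 181) + l = 5851/60 + 19283 = 1162831/60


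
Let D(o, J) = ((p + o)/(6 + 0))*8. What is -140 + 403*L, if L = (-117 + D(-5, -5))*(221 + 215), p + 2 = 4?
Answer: -21260808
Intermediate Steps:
p = 2 (p = -2 + 4 = 2)
D(o, J) = 8/3 + 4*o/3 (D(o, J) = ((2 + o)/(6 + 0))*8 = ((2 + o)/6)*8 = ((2 + o)*(⅙))*8 = (⅓ + o/6)*8 = 8/3 + 4*o/3)
L = -52756 (L = (-117 + (8/3 + (4/3)*(-5)))*(221 + 215) = (-117 + (8/3 - 20/3))*436 = (-117 - 4)*436 = -121*436 = -52756)
-140 + 403*L = -140 + 403*(-52756) = -140 - 21260668 = -21260808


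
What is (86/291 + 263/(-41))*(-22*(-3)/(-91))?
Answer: 1606154/361907 ≈ 4.4380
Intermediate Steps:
(86/291 + 263/(-41))*(-22*(-3)/(-91)) = (86*(1/291) + 263*(-1/41))*(66*(-1/91)) = (86/291 - 263/41)*(-66/91) = -73007/11931*(-66/91) = 1606154/361907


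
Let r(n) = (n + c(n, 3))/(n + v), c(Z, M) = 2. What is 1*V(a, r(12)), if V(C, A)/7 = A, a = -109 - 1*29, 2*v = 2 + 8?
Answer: 98/17 ≈ 5.7647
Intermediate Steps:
v = 5 (v = (2 + 8)/2 = (1/2)*10 = 5)
r(n) = (2 + n)/(5 + n) (r(n) = (n + 2)/(n + 5) = (2 + n)/(5 + n))
a = -138 (a = -109 - 29 = -138)
V(C, A) = 7*A
1*V(a, r(12)) = 1*(7*((2 + 12)/(5 + 12))) = 1*(7*(14/17)) = 1*(98/17) = 98/17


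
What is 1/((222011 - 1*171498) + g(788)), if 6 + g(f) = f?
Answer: 1/51295 ≈ 1.9495e-5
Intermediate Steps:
g(f) = -6 + f
1/((222011 - 1*171498) + g(788)) = 1/((222011 - 1*171498) + (-6 + 788)) = 1/((222011 - 171498) + 782) = 1/(50513 + 782) = 1/51295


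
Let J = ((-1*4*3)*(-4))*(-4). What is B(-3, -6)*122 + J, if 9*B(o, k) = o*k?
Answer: 52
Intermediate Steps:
J = -192 (J = (-4*3*(-4))*(-4) = -12*(-4)*(-4) = 48*(-4) = -192)
B(o, k) = k*o/9 (B(o, k) = (o*k)/9 = (k*o)/9 = k*o/9)
B(-3, -6)*122 + J = ((⅑)*(-6)*(-3))*122 - 192 = 2*122 - 192 = 244 - 192 = 52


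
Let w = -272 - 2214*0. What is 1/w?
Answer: -1/272 ≈ -0.0036765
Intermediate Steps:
w = -272 (w = -272 + 0 = -272)
1/w = 1/(-272) = -1/272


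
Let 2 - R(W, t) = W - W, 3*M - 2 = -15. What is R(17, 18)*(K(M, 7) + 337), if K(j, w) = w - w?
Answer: 674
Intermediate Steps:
M = -13/3 (M = ⅔ + (⅓)*(-15) = ⅔ - 5 = -13/3 ≈ -4.3333)
K(j, w) = 0
R(W, t) = 2 (R(W, t) = 2 - (W - W) = 2 - 1*0 = 2 + 0 = 2)
R(17, 18)*(K(M, 7) + 337) = 2*(0 + 337) = 2*337 = 674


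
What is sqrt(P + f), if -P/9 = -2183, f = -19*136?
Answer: sqrt(17063) ≈ 130.63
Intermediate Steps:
f = -2584
P = 19647 (P = -9*(-2183) = 19647)
sqrt(P + f) = sqrt(19647 - 2584) = sqrt(17063)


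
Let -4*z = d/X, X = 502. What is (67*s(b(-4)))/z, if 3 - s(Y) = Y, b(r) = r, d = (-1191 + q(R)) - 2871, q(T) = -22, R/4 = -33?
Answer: 235438/1021 ≈ 230.60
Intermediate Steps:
R = -132 (R = 4*(-33) = -132)
d = -4084 (d = (-1191 - 22) - 2871 = -1213 - 2871 = -4084)
s(Y) = 3 - Y
z = 1021/502 (z = -(-1021)/502 = -¼*(-2042/251) = 1021/502 ≈ 2.0339)
(67*s(b(-4)))/z = (67*(3 - 1*(-4)))/(1021/502) = (67*(3 + 4))*(502/1021) = (67*7)*(502/1021) = 469*(502/1021) = 235438/1021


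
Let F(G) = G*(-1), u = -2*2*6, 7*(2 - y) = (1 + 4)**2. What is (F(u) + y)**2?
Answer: 24649/49 ≈ 503.04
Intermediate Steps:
y = -11/7 (y = 2 - (1 + 4)**2/7 = 2 - 1/7*5**2 = 2 - 1/7*25 = 2 - 25/7 = -11/7 ≈ -1.5714)
u = -24 (u = -4*6 = -24)
F(G) = -G
(F(u) + y)**2 = (-1*(-24) - 11/7)**2 = (24 - 11/7)**2 = (157/7)**2 = 24649/49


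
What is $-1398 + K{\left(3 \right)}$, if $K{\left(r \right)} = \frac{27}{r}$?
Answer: $-1389$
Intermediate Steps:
$-1398 + K{\left(3 \right)} = -1398 + \frac{27}{3} = -1398 + 27 \cdot \frac{1}{3} = -1398 + 9 = -1389$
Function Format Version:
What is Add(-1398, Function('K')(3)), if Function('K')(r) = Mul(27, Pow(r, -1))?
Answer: -1389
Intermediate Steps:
Add(-1398, Function('K')(3)) = Add(-1398, Mul(27, Pow(3, -1))) = Add(-1398, Mul(27, Rational(1, 3))) = Add(-1398, 9) = -1389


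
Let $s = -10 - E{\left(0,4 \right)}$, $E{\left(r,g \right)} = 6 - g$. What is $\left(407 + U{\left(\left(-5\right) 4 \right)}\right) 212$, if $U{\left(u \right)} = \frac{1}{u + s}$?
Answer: $\frac{690219}{8} \approx 86277.0$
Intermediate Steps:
$s = -12$ ($s = -10 - \left(6 - 4\right) = -10 - 2 = -12$)
$U{\left(u \right)} = \frac{1}{-12 + u}$ ($U{\left(u \right)} = \frac{1}{u - 12} = \frac{1}{-12 + u}$)
$\left(407 + U{\left(\left(-5\right) 4 \right)}\right) 212 = \left(407 + \frac{1}{-12 - 20}\right) 212 = \left(407 + \frac{1}{-32}\right) 212 = \left(407 - \frac{1}{32}\right) 212 = \frac{13023}{32} \cdot 212 = \frac{690219}{8}$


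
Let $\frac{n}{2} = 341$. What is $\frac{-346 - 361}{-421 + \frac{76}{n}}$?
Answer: $\frac{241087}{143523} \approx 1.6798$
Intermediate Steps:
$n = 682$ ($n = 2 \cdot 341 = 682$)
$\frac{-346 - 361}{-421 + \frac{76}{n}} = \frac{-346 - 361}{-421 + \frac{76}{682}} = - \frac{707}{-421 + 76 \cdot \frac{1}{682}} = - \frac{707}{-421 + \frac{38}{341}} = - \frac{707}{- \frac{143523}{341}} = \left(-707\right) \left(- \frac{341}{143523}\right) = \frac{241087}{143523}$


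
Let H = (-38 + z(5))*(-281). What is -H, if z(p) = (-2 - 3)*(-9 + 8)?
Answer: -9273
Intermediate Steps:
z(p) = 5 (z(p) = -5*(-1) = 5)
H = 9273 (H = (-38 + 5)*(-281) = -33*(-281) = 9273)
-H = -1*9273 = -9273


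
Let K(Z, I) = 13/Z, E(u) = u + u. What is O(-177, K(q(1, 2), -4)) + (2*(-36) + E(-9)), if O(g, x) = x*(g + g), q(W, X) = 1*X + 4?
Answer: -857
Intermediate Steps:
q(W, X) = 4 + X (q(W, X) = X + 4 = 4 + X)
E(u) = 2*u
O(g, x) = 2*g*x (O(g, x) = x*(2*g) = 2*g*x)
O(-177, K(q(1, 2), -4)) + (2*(-36) + E(-9)) = 2*(-177)*(13/(4 + 2)) + (2*(-36) + 2*(-9)) = 2*(-177)*(13/6) + (-72 - 18) = 2*(-177)*(13*(1/6)) - 90 = 2*(-177)*(13/6) - 90 = -767 - 90 = -857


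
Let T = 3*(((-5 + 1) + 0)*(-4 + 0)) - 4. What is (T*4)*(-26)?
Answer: -4576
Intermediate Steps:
T = 44 (T = 3*((-4 + 0)*(-4)) - 4 = 3*(-4*(-4)) - 4 = 3*16 - 4 = 48 - 4 = 44)
(T*4)*(-26) = (44*4)*(-26) = 176*(-26) = -4576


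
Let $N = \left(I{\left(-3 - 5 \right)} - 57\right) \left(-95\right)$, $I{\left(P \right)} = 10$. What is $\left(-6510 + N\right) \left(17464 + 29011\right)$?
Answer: $-95041375$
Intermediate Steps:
$N = 4465$ ($N = \left(10 - 57\right) \left(-95\right) = \left(-47\right) \left(-95\right) = 4465$)
$\left(-6510 + N\right) \left(17464 + 29011\right) = \left(-6510 + 4465\right) \left(17464 + 29011\right) = \left(-2045\right) 46475 = -95041375$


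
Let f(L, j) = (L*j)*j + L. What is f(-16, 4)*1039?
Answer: -282608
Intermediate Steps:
f(L, j) = L + L*j**2 (f(L, j) = L*j**2 + L = L + L*j**2)
f(-16, 4)*1039 = -16*(1 + 4**2)*1039 = -16*(1 + 16)*1039 = -16*17*1039 = -272*1039 = -282608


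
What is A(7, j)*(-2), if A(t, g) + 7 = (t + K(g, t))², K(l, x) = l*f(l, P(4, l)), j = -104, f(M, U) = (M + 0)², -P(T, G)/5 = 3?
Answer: -2530606540884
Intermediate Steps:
P(T, G) = -15 (P(T, G) = -5*3 = -15)
f(M, U) = M²
K(l, x) = l³ (K(l, x) = l*l² = l³)
A(t, g) = -7 + (t + g³)²
A(7, j)*(-2) = (-7 + (7 + (-104)³)²)*(-2) = (-7 + (7 - 1124864)²)*(-2) = (-7 + (-1124857)²)*(-2) = (-7 + 1265303270449)*(-2) = 1265303270442*(-2) = -2530606540884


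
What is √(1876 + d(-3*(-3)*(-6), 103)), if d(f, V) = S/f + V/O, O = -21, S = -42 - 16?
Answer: 4*√464415/63 ≈ 43.269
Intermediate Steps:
S = -58
d(f, V) = -58/f - V/21 (d(f, V) = -58/f + V/(-21) = -58/f + V*(-1/21) = -58/f - V/21)
√(1876 + d(-3*(-3)*(-6), 103)) = √(1876 + (-58/(-3*(-3)*(-6)) - 1/21*103)) = √(1876 + (-58/(9*(-6)) - 103/21)) = √(1876 + (-58/(-54) - 103/21)) = √(1876 + (-58*(-1/54) - 103/21)) = √(1876 + (29/27 - 103/21)) = √(1876 - 724/189) = √(353840/189) = 4*√464415/63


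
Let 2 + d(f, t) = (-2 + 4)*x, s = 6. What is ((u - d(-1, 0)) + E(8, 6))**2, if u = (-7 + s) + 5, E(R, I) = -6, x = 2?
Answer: 16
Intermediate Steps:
d(f, t) = 2 (d(f, t) = -2 + (-2 + 4)*2 = -2 + 2*2 = -2 + 4 = 2)
u = 4 (u = (-7 + 6) + 5 = -1 + 5 = 4)
((u - d(-1, 0)) + E(8, 6))**2 = ((4 - 1*2) - 6)**2 = ((4 - 2) - 6)**2 = (2 - 6)**2 = (-4)**2 = 16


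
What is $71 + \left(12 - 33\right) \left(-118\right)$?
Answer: $2549$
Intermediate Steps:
$71 + \left(12 - 33\right) \left(-118\right) = 71 - -2478 = 71 + 2478 = 2549$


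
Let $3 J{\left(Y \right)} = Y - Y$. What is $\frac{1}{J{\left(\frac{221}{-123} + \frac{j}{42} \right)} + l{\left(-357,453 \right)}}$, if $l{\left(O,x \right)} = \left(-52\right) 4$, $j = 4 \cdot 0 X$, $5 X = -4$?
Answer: $- \frac{1}{208} \approx -0.0048077$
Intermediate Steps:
$X = - \frac{4}{5}$ ($X = \frac{1}{5} \left(-4\right) = - \frac{4}{5} \approx -0.8$)
$j = 0$ ($j = 4 \cdot 0 \left(- \frac{4}{5}\right) = 0 \left(- \frac{4}{5}\right) = 0$)
$l{\left(O,x \right)} = -208$
$J{\left(Y \right)} = 0$ ($J{\left(Y \right)} = \frac{Y - Y}{3} = \frac{1}{3} \cdot 0 = 0$)
$\frac{1}{J{\left(\frac{221}{-123} + \frac{j}{42} \right)} + l{\left(-357,453 \right)}} = \frac{1}{0 - 208} = \frac{1}{-208} = - \frac{1}{208}$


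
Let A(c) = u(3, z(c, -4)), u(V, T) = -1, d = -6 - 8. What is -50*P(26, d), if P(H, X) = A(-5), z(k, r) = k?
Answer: 50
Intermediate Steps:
d = -14
A(c) = -1
P(H, X) = -1
-50*P(26, d) = -50*(-1) = 50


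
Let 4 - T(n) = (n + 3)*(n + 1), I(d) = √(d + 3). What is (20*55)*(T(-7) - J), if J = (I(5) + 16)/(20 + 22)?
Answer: -470800/21 - 1100*√2/21 ≈ -22493.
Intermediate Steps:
I(d) = √(3 + d)
T(n) = 4 - (1 + n)*(3 + n) (T(n) = 4 - (n + 3)*(n + 1) = 4 - (3 + n)*(1 + n) = 4 - (1 + n)*(3 + n))
J = 8/21 + √2/21 (J = (√(3 + 5) + 16)/(20 + 22) = (√8 + 16)/42 = (2*√2 + 16)*(1/42) = (16 + 2*√2)*(1/42) = 8/21 + √2/21 ≈ 0.44830)
(20*55)*(T(-7) - J) = (20*55)*((1 - 1*(-7)² - 4*(-7)) - (8/21 + √2/21)) = 1100*((1 - 1*49 + 28) + (-8/21 - √2/21)) = 1100*((1 - 49 + 28) + (-8/21 - √2/21)) = 1100*(-20 + (-8/21 - √2/21)) = 1100*(-428/21 - √2/21) = -470800/21 - 1100*√2/21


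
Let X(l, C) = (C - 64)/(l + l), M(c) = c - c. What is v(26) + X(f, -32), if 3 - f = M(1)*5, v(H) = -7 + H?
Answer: 3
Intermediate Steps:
M(c) = 0
f = 3 (f = 3 - 0*5 = 3 - 1*0 = 3 + 0 = 3)
X(l, C) = (-64 + C)/(2*l) (X(l, C) = (-64 + C)/((2*l)) = (-64 + C)*(1/(2*l)) = (-64 + C)/(2*l))
v(26) + X(f, -32) = (-7 + 26) + (½)*(-64 - 32)/3 = 19 + (½)*(⅓)*(-96) = 19 - 16 = 3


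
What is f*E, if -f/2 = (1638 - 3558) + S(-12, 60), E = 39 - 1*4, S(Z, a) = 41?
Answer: 131530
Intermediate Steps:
E = 35 (E = 39 - 4 = 35)
f = 3758 (f = -2*((1638 - 3558) + 41) = -2*(-1920 + 41) = -2*(-1879) = 3758)
f*E = 3758*35 = 131530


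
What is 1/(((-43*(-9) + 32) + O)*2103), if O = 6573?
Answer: 1/14704176 ≈ 6.8008e-8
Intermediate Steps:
1/(((-43*(-9) + 32) + O)*2103) = 1/(((-43*(-9) + 32) + 6573)*2103) = (1/2103)/((387 + 32) + 6573) = (1/2103)/(419 + 6573) = (1/2103)/6992 = (1/6992)*(1/2103) = 1/14704176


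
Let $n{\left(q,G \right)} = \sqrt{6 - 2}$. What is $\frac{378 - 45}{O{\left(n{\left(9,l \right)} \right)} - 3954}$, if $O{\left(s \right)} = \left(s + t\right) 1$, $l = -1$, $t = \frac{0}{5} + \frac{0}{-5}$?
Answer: $- \frac{333}{3952} \approx -0.084261$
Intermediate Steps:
$t = 0$ ($t = 0 \cdot \frac{1}{5} + 0 \left(- \frac{1}{5}\right) = 0 + 0 = 0$)
$n{\left(q,G \right)} = 2$ ($n{\left(q,G \right)} = \sqrt{4} = 2$)
$O{\left(s \right)} = s$ ($O{\left(s \right)} = \left(s + 0\right) 1 = s 1 = s$)
$\frac{378 - 45}{O{\left(n{\left(9,l \right)} \right)} - 3954} = \frac{378 - 45}{2 - 3954} = \frac{333}{-3952} = 333 \left(- \frac{1}{3952}\right) = - \frac{333}{3952}$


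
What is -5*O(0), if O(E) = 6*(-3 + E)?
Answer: 90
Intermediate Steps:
O(E) = -18 + 6*E
-5*O(0) = -5*(-18 + 6*0) = -5*(-18 + 0) = -5*(-18) = 90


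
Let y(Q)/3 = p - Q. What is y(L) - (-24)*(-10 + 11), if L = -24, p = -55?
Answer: -69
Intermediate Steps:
y(Q) = -165 - 3*Q (y(Q) = 3*(-55 - Q) = -165 - 3*Q)
y(L) - (-24)*(-10 + 11) = (-165 - 3*(-24)) - (-24)*(-10 + 11) = (-165 + 72) - (-24) = -93 - 1*(-24) = -93 + 24 = -69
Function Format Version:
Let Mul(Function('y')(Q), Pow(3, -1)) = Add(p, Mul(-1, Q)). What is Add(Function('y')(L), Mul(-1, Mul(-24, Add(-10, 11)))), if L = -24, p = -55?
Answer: -69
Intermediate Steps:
Function('y')(Q) = Add(-165, Mul(-3, Q)) (Function('y')(Q) = Mul(3, Add(-55, Mul(-1, Q))) = Add(-165, Mul(-3, Q)))
Add(Function('y')(L), Mul(-1, Mul(-24, Add(-10, 11)))) = Add(Add(-165, Mul(-3, -24)), Mul(-1, Mul(-24, Add(-10, 11)))) = Add(Add(-165, 72), Mul(-1, Mul(-24, 1))) = Add(-93, Mul(-1, -24)) = Add(-93, 24) = -69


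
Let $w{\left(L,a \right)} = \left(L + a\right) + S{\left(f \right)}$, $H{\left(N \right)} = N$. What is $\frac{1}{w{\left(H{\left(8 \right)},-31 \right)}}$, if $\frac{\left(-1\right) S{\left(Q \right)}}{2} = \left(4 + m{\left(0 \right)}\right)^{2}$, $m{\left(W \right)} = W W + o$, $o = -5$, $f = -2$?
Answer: $- \frac{1}{25} \approx -0.04$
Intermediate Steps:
$m{\left(W \right)} = -5 + W^{2}$ ($m{\left(W \right)} = W W - 5 = W^{2} - 5 = -5 + W^{2}$)
$S{\left(Q \right)} = -2$ ($S{\left(Q \right)} = - 2 \left(4 - \left(5 - 0^{2}\right)\right)^{2} = - 2 \left(4 + \left(-5 + 0\right)\right)^{2} = - 2 \left(4 - 5\right)^{2} = - 2 \left(-1\right)^{2} = \left(-2\right) 1 = -2$)
$w{\left(L,a \right)} = -2 + L + a$ ($w{\left(L,a \right)} = \left(L + a\right) - 2 = -2 + L + a$)
$\frac{1}{w{\left(H{\left(8 \right)},-31 \right)}} = \frac{1}{-2 + 8 - 31} = \frac{1}{-25} = - \frac{1}{25}$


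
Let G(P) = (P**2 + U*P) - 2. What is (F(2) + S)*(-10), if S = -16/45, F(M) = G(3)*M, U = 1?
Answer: -1768/9 ≈ -196.44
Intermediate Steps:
G(P) = -2 + P + P**2 (G(P) = (P**2 + 1*P) - 2 = (P**2 + P) - 2 = (P + P**2) - 2 = -2 + P + P**2)
F(M) = 10*M (F(M) = (-2 + 3 + 3**2)*M = (-2 + 3 + 9)*M = 10*M)
S = -16/45 (S = -16*1/45 = -16/45 ≈ -0.35556)
(F(2) + S)*(-10) = (10*2 - 16/45)*(-10) = (20 - 16/45)*(-10) = (884/45)*(-10) = -1768/9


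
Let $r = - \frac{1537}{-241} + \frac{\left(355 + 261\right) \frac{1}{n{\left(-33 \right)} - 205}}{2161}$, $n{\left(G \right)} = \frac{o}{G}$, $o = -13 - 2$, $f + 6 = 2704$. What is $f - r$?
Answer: $\frac{1577025412633}{585901125} \approx 2691.6$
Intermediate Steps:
$f = 2698$ ($f = -6 + 2704 = 2698$)
$o = -15$
$n{\left(G \right)} = - \frac{15}{G}$
$r = \frac{3735822617}{585901125}$ ($r = - \frac{1537}{-241} + \frac{\left(355 + 261\right) \frac{1}{- \frac{15}{-33} - 205}}{2161} = \left(-1537\right) \left(- \frac{1}{241}\right) + \frac{616}{\left(-15\right) \left(- \frac{1}{33}\right) - 205} \cdot \frac{1}{2161} = \frac{1537}{241} + \frac{616}{\frac{5}{11} - 205} \cdot \frac{1}{2161} = \frac{1537}{241} + \frac{616}{- \frac{2250}{11}} \cdot \frac{1}{2161} = \frac{1537}{241} + 616 \left(- \frac{11}{2250}\right) \frac{1}{2161} = \frac{1537}{241} - \frac{3388}{2431125} = \frac{3735822617}{585901125} \approx 6.3762$)
$f - r = 2698 - \frac{3735822617}{585901125} = \frac{1577025412633}{585901125}$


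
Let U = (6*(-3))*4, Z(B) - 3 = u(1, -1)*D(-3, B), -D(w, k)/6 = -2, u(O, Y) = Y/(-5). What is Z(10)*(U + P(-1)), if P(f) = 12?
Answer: -324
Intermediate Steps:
u(O, Y) = -Y/5 (u(O, Y) = Y*(-⅕) = -Y/5)
D(w, k) = 12 (D(w, k) = -6*(-2) = 12)
Z(B) = 27/5 (Z(B) = 3 - ⅕*(-1)*12 = 3 + (⅕)*12 = 3 + 12/5 = 27/5)
U = -72 (U = -18*4 = -72)
Z(10)*(U + P(-1)) = 27*(-72 + 12)/5 = (27/5)*(-60) = -324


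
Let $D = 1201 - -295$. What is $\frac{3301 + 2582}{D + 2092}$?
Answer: $\frac{1961}{1196} \approx 1.6396$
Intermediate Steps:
$D = 1496$ ($D = 1201 + 295 = 1496$)
$\frac{3301 + 2582}{D + 2092} = \frac{3301 + 2582}{1496 + 2092} = \frac{5883}{3588} = 5883 \cdot \frac{1}{3588} = \frac{1961}{1196}$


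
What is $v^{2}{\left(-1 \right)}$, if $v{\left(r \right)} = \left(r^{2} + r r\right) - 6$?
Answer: $16$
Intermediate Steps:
$v{\left(r \right)} = -6 + 2 r^{2}$ ($v{\left(r \right)} = \left(r^{2} + r^{2}\right) - 6 = 2 r^{2} - 6 = -6 + 2 r^{2}$)
$v^{2}{\left(-1 \right)} = \left(-6 + 2 \left(-1\right)^{2}\right)^{2} = \left(-6 + 2 \cdot 1\right)^{2} = \left(-6 + 2\right)^{2} = \left(-4\right)^{2} = 16$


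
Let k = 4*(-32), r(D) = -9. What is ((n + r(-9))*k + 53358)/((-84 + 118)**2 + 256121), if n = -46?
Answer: 60398/257277 ≈ 0.23476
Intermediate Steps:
k = -128
((n + r(-9))*k + 53358)/((-84 + 118)**2 + 256121) = ((-46 - 9)*(-128) + 53358)/((-84 + 118)**2 + 256121) = (-55*(-128) + 53358)/(34**2 + 256121) = (7040 + 53358)/(1156 + 256121) = 60398/257277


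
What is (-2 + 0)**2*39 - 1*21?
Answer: 135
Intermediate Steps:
(-2 + 0)**2*39 - 1*21 = (-2)**2*39 - 21 = 4*39 - 21 = 156 - 21 = 135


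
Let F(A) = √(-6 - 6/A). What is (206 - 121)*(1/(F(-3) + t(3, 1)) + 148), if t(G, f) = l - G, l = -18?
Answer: 1119263/89 - 34*I/89 ≈ 12576.0 - 0.38202*I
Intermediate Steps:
t(G, f) = -18 - G
(206 - 121)*(1/(F(-3) + t(3, 1)) + 148) = (206 - 121)*(1/(√6*√((-1 - 1*(-3))/(-3)) + (-18 - 1*3)) + 148) = 85*(1/(√6*√(-(-1 + 3)/3) + (-18 - 3)) + 148) = 85*(1/(√6*√(-⅓*2) - 21) + 148) = 85*(1/(√6*√(-⅔) - 21) + 148) = 85*(1/(√6*(I*√6/3) - 21) + 148) = 85*(1/(2*I - 21) + 148) = 85*(1/(-21 + 2*I) + 148) = 85*((-21 - 2*I)/445 + 148) = 85*(148 + (-21 - 2*I)/445) = 12580 + 17*(-21 - 2*I)/89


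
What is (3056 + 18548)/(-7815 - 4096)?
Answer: -21604/11911 ≈ -1.8138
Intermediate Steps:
(3056 + 18548)/(-7815 - 4096) = 21604/(-11911) = 21604*(-1/11911) = -21604/11911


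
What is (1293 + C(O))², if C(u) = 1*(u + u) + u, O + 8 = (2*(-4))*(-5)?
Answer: 1929321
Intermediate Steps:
O = 32 (O = -8 + (2*(-4))*(-5) = -8 - 8*(-5) = -8 + 40 = 32)
C(u) = 3*u (C(u) = 1*(2*u) + u = 2*u + u = 3*u)
(1293 + C(O))² = (1293 + 3*32)² = (1293 + 96)² = 1389² = 1929321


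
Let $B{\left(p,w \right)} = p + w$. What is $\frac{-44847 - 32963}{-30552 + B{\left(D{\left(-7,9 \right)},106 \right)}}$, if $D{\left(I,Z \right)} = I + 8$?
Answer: $\frac{15562}{6089} \approx 2.5558$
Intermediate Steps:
$D{\left(I,Z \right)} = 8 + I$
$\frac{-44847 - 32963}{-30552 + B{\left(D{\left(-7,9 \right)},106 \right)}} = \frac{-44847 - 32963}{-30552 + \left(\left(8 - 7\right) + 106\right)} = - \frac{77810}{-30552 + \left(1 + 106\right)} = - \frac{77810}{-30552 + 107} = - \frac{77810}{-30445} = \left(-77810\right) \left(- \frac{1}{30445}\right) = \frac{15562}{6089}$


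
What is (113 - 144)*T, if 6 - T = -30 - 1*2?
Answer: -1178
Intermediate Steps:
T = 38 (T = 6 - (-30 - 1*2) = 6 - (-30 - 2) = 6 - 1*(-32) = 6 + 32 = 38)
(113 - 144)*T = (113 - 144)*38 = -31*38 = -1178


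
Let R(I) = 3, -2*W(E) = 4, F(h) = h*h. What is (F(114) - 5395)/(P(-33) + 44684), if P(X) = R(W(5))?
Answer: 7601/44687 ≈ 0.17009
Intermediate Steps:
F(h) = h²
W(E) = -2 (W(E) = -½*4 = -2)
P(X) = 3
(F(114) - 5395)/(P(-33) + 44684) = (114² - 5395)/(3 + 44684) = (12996 - 5395)/44687 = 7601*(1/44687) = 7601/44687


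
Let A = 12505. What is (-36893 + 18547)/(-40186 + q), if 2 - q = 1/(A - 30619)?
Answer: 332319444/727892975 ≈ 0.45655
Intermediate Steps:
q = 36229/18114 (q = 2 - 1/(12505 - 30619) = 2 - 1/(-18114) = 2 - 1*(-1/18114) = 2 + 1/18114 = 36229/18114 ≈ 2.0001)
(-36893 + 18547)/(-40186 + q) = (-36893 + 18547)/(-40186 + 36229/18114) = -18346/(-727892975/18114) = -18346*(-18114/727892975) = 332319444/727892975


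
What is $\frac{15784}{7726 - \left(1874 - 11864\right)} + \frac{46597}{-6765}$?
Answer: $- \frac{179683423}{29962185} \approx -5.997$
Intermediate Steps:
$\frac{15784}{7726 - \left(1874 - 11864\right)} + \frac{46597}{-6765} = \frac{15784}{7726 - \left(1874 - 11864\right)} + 46597 \left(- \frac{1}{6765}\right) = \frac{15784}{7726 - -9990} - \frac{46597}{6765} = \frac{15784}{7726 + 9990} - \frac{46597}{6765} = \frac{15784}{17716} - \frac{46597}{6765} = 15784 \cdot \frac{1}{17716} - \frac{46597}{6765} = \frac{3946}{4429} - \frac{46597}{6765} = - \frac{179683423}{29962185}$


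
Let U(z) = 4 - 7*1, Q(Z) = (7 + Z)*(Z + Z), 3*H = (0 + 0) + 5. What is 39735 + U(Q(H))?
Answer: 39732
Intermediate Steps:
H = 5/3 (H = ((0 + 0) + 5)/3 = (0 + 5)/3 = (⅓)*5 = 5/3 ≈ 1.6667)
Q(Z) = 2*Z*(7 + Z) (Q(Z) = (7 + Z)*(2*Z) = 2*Z*(7 + Z))
U(z) = -3 (U(z) = 4 - 7 = -3)
39735 + U(Q(H)) = 39735 - 3 = 39732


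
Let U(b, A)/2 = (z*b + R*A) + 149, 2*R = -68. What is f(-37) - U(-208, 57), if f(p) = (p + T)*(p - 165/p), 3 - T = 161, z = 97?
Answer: 1860190/37 ≈ 50275.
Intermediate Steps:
R = -34 (R = (½)*(-68) = -34)
U(b, A) = 298 - 68*A + 194*b (U(b, A) = 2*((97*b - 34*A) + 149) = 2*((-34*A + 97*b) + 149) = 2*(149 - 34*A + 97*b) = 298 - 68*A + 194*b)
T = -158 (T = 3 - 1*161 = 3 - 161 = -158)
f(p) = (-158 + p)*(p - 165/p) (f(p) = (p - 158)*(p - 165/p) = (-158 + p)*(p - 165/p))
f(-37) - U(-208, 57) = (-165 + (-37)² - 158*(-37) + 26070/(-37)) - (298 - 68*57 + 194*(-208)) = (-165 + 1369 + 5846 + 26070*(-1/37)) - (298 - 3876 - 40352) = (-165 + 1369 + 5846 - 26070/37) - 1*(-43930) = 234780/37 + 43930 = 1860190/37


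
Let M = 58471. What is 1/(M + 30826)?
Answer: 1/89297 ≈ 1.1199e-5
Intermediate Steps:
1/(M + 30826) = 1/(58471 + 30826) = 1/89297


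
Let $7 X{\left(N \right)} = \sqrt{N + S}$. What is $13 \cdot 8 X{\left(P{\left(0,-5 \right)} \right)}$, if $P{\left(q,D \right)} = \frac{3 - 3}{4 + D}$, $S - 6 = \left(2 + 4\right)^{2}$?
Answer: $\frac{104 \sqrt{42}}{7} \approx 96.285$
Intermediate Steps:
$S = 42$ ($S = 6 + \left(2 + 4\right)^{2} = 6 + 6^{2} = 6 + 36 = 42$)
$P{\left(q,D \right)} = 0$ ($P{\left(q,D \right)} = \frac{0}{4 + D} = 0$)
$X{\left(N \right)} = \frac{\sqrt{42 + N}}{7}$ ($X{\left(N \right)} = \frac{\sqrt{N + 42}}{7} = \frac{\sqrt{42 + N}}{7}$)
$13 \cdot 8 X{\left(P{\left(0,-5 \right)} \right)} = 13 \cdot 8 \frac{\sqrt{42 + 0}}{7} = 104 \frac{\sqrt{42}}{7} = \frac{104 \sqrt{42}}{7}$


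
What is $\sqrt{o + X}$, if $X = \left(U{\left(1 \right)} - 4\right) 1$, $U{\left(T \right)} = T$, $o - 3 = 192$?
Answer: $8 \sqrt{3} \approx 13.856$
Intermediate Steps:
$o = 195$ ($o = 3 + 192 = 195$)
$X = -3$ ($X = \left(1 - 4\right) 1 = \left(-3\right) 1 = -3$)
$\sqrt{o + X} = \sqrt{195 - 3} = \sqrt{192} = 8 \sqrt{3}$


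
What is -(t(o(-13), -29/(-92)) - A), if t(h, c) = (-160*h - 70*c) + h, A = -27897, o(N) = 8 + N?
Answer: -1318817/46 ≈ -28670.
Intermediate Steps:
t(h, c) = -159*h - 70*c
-(t(o(-13), -29/(-92)) - A) = -((-159*(8 - 13) - (-2030)/(-92)) - 1*(-27897)) = -((-159*(-5) - (-2030)*(-1)/92) + 27897) = -((795 - 70*29/92) + 27897) = -((795 - 1015/46) + 27897) = -(35555/46 + 27897) = -1*1318817/46 = -1318817/46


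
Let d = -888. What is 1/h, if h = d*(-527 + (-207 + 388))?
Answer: 1/307248 ≈ 3.2547e-6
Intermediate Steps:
h = 307248 (h = -888*(-527 + (-207 + 388)) = -888*(-527 + 181) = -888*(-346) = 307248)
1/h = 1/307248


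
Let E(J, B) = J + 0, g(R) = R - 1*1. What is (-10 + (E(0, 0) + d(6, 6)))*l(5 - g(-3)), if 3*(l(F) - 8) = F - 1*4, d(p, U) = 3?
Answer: -203/3 ≈ -67.667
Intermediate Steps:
g(R) = -1 + R (g(R) = R - 1 = -1 + R)
E(J, B) = J
l(F) = 20/3 + F/3 (l(F) = 8 + (F - 1*4)/3 = 8 + (F - 4)/3 = 8 + (-4 + F)/3 = 8 + (-4/3 + F/3) = 20/3 + F/3)
(-10 + (E(0, 0) + d(6, 6)))*l(5 - g(-3)) = (-10 + (0 + 3))*(20/3 + (5 - (-1 - 3))/3) = (-10 + 3)*(20/3 + (5 - 1*(-4))/3) = -7*(20/3 + (5 + 4)/3) = -7*(20/3 + (⅓)*9) = -7*(20/3 + 3) = -7*29/3 = -203/3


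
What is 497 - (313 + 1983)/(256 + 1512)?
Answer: 109550/221 ≈ 495.70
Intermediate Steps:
497 - (313 + 1983)/(256 + 1512) = 497 - 2296/1768 = 497 - 1*287/221 = 497 - 287/221 = 109550/221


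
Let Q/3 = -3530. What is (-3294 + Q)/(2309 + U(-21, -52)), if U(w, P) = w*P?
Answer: -13884/3401 ≈ -4.0823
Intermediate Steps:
Q = -10590 (Q = 3*(-3530) = -10590)
U(w, P) = P*w
(-3294 + Q)/(2309 + U(-21, -52)) = (-3294 - 10590)/(2309 - 52*(-21)) = -13884/(2309 + 1092) = -13884/3401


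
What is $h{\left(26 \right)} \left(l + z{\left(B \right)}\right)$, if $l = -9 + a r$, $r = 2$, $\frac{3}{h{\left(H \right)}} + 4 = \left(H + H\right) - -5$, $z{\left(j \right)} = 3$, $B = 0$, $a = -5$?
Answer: $- \frac{48}{53} \approx -0.90566$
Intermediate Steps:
$h{\left(H \right)} = \frac{3}{1 + 2 H}$ ($h{\left(H \right)} = \frac{3}{-4 + \left(\left(H + H\right) - -5\right)} = \frac{3}{-4 + \left(2 H + 5\right)} = \frac{3}{-4 + \left(5 + 2 H\right)} = \frac{3}{1 + 2 H}$)
$l = -19$ ($l = -9 - 10 = -19$)
$h{\left(26 \right)} \left(l + z{\left(B \right)}\right) = \frac{3}{1 + 2 \cdot 26} \left(-19 + 3\right) = \frac{3}{1 + 52} \left(-16\right) = \frac{3}{53} \left(-16\right) = - \frac{48}{53}$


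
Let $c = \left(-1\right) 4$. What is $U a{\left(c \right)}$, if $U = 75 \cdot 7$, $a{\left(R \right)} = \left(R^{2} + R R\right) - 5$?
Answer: $14175$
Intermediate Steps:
$c = -4$
$a{\left(R \right)} = -5 + 2 R^{2}$ ($a{\left(R \right)} = \left(R^{2} + R^{2}\right) - 5 = 2 R^{2} - 5 = -5 + 2 R^{2}$)
$U = 525$
$U a{\left(c \right)} = 525 \left(-5 + 2 \left(-4\right)^{2}\right) = 525 \left(-5 + 2 \cdot 16\right) = 525 \left(-5 + 32\right) = 525 \cdot 27 = 14175$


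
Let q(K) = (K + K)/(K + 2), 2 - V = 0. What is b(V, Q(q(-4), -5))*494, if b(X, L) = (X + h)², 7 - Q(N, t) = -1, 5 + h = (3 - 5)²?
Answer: 494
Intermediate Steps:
V = 2 (V = 2 - 1*0 = 2 + 0 = 2)
q(K) = 2*K/(2 + K) (q(K) = (2*K)/(2 + K) = 2*K/(2 + K))
h = -1 (h = -5 + (3 - 5)² = -5 + (-2)² = -5 + 4 = -1)
Q(N, t) = 8 (Q(N, t) = 7 - 1*(-1) = 7 + 1 = 8)
b(X, L) = (-1 + X)² (b(X, L) = (X - 1)² = (-1 + X)²)
b(V, Q(q(-4), -5))*494 = (-1 + 2)²*494 = 1²*494 = 1*494 = 494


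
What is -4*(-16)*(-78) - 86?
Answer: -5078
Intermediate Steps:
-4*(-16)*(-78) - 86 = 64*(-78) - 86 = -4992 - 86 = -5078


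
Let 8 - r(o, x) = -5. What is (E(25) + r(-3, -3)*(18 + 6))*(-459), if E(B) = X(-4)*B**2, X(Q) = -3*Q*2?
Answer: -7028208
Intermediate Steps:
X(Q) = -6*Q
r(o, x) = 13 (r(o, x) = 8 - 1*(-5) = 8 + 5 = 13)
E(B) = 24*B**2 (E(B) = (-6*(-4))*B**2 = 24*B**2)
(E(25) + r(-3, -3)*(18 + 6))*(-459) = (24*25**2 + 13*(18 + 6))*(-459) = (24*625 + 13*24)*(-459) = (15000 + 312)*(-459) = 15312*(-459) = -7028208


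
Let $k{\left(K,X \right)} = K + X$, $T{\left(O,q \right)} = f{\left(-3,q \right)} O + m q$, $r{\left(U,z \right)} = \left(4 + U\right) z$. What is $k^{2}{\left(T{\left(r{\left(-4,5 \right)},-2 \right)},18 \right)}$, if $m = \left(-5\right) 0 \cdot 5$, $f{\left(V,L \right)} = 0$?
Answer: $324$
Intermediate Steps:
$r{\left(U,z \right)} = z \left(4 + U\right)$
$m = 0$ ($m = 0 \cdot 5 = 0$)
$T{\left(O,q \right)} = 0$ ($T{\left(O,q \right)} = 0 O + 0 q = 0 + 0 = 0$)
$k^{2}{\left(T{\left(r{\left(-4,5 \right)},-2 \right)},18 \right)} = \left(0 + 18\right)^{2} = 18^{2} = 324$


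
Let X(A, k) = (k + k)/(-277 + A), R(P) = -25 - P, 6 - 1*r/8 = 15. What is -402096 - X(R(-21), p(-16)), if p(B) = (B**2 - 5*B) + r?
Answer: -112988448/281 ≈ -4.0209e+5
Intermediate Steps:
r = -72 (r = 48 - 8*15 = 48 - 120 = -72)
p(B) = -72 + B**2 - 5*B (p(B) = (B**2 - 5*B) - 72 = -72 + B**2 - 5*B)
X(A, k) = 2*k/(-277 + A) (X(A, k) = (2*k)/(-277 + A) = 2*k/(-277 + A))
-402096 - X(R(-21), p(-16)) = -402096 - 2*(-72 + (-16)**2 - 5*(-16))/(-277 + (-25 - 1*(-21))) = -402096 - 2*(-72 + 256 + 80)/(-277 + (-25 + 21)) = -402096 - 2*264/(-277 - 4) = -402096 - 2*264/(-281) = -402096 - 2*264*(-1)/281 = -402096 - 1*(-528/281) = -402096 + 528/281 = -112988448/281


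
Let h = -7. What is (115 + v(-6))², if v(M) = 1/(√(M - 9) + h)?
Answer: 3*(61640*√15 + 149347*I)/(2*(7*√15 + 17*I)) ≈ 13200.0 - 13.905*I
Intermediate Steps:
v(M) = 1/(-7 + √(-9 + M)) (v(M) = 1/(√(M - 9) - 7) = 1/(√(-9 + M) - 7) = 1/(-7 + √(-9 + M)))
(115 + v(-6))² = (115 + 1/(-7 + √(-9 - 6)))² = (115 + 1/(-7 + √(-15)))² = (115 + 1/(-7 + I*√15))²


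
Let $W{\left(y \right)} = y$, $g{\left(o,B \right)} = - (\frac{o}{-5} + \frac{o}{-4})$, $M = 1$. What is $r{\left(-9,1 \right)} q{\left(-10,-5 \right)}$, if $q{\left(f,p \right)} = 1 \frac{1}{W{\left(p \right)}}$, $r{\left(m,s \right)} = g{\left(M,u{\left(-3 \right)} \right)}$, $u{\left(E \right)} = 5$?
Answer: $- \frac{9}{100} \approx -0.09$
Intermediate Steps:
$g{\left(o,B \right)} = \frac{9 o}{20}$ ($g{\left(o,B \right)} = - (o \left(- \frac{1}{5}\right) + o \left(- \frac{1}{4}\right)) = - (- \frac{o}{5} - \frac{o}{4}) = - \frac{\left(-9\right) o}{20} = \frac{9 o}{20}$)
$r{\left(m,s \right)} = \frac{9}{20}$ ($r{\left(m,s \right)} = \frac{9}{20} \cdot 1 = \frac{9}{20}$)
$q{\left(f,p \right)} = \frac{1}{p}$ ($q{\left(f,p \right)} = 1 \frac{1}{p} = \frac{1}{p}$)
$r{\left(-9,1 \right)} q{\left(-10,-5 \right)} = \frac{9}{20 \left(-5\right)} = \frac{9}{20} \left(- \frac{1}{5}\right) = - \frac{9}{100}$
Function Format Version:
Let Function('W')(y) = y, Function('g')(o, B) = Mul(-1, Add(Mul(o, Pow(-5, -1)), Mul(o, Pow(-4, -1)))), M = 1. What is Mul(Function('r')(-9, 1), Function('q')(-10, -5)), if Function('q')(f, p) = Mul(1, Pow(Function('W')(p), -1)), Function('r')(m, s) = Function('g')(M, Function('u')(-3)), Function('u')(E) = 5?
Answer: Rational(-9, 100) ≈ -0.090000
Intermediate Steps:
Function('g')(o, B) = Mul(Rational(9, 20), o) (Function('g')(o, B) = Mul(-1, Add(Mul(o, Rational(-1, 5)), Mul(o, Rational(-1, 4)))) = Mul(-1, Add(Mul(Rational(-1, 5), o), Mul(Rational(-1, 4), o))) = Mul(-1, Mul(Rational(-9, 20), o)) = Mul(Rational(9, 20), o))
Function('r')(m, s) = Rational(9, 20) (Function('r')(m, s) = Mul(Rational(9, 20), 1) = Rational(9, 20))
Function('q')(f, p) = Pow(p, -1) (Function('q')(f, p) = Mul(1, Pow(p, -1)) = Pow(p, -1))
Mul(Function('r')(-9, 1), Function('q')(-10, -5)) = Mul(Rational(9, 20), Pow(-5, -1)) = Mul(Rational(9, 20), Rational(-1, 5)) = Rational(-9, 100)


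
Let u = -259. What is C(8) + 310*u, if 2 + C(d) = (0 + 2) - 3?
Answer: -80293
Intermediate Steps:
C(d) = -3 (C(d) = -2 + ((0 + 2) - 3) = -2 + (2 - 3) = -2 - 1 = -3)
C(8) + 310*u = -3 + 310*(-259) = -3 - 80290 = -80293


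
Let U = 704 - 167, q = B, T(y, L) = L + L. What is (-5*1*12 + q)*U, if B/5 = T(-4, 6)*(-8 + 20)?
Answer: 354420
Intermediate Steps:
T(y, L) = 2*L
B = 720 (B = 5*((2*6)*(-8 + 20)) = 5*(12*12) = 5*144 = 720)
q = 720
U = 537
(-5*1*12 + q)*U = (-5*1*12 + 720)*537 = (-5*12 + 720)*537 = (-60 + 720)*537 = 660*537 = 354420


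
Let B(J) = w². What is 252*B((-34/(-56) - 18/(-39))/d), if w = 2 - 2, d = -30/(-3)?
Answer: 0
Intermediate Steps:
d = 10 (d = -30*(-⅓) = 10)
w = 0
B(J) = 0 (B(J) = 0² = 0)
252*B((-34/(-56) - 18/(-39))/d) = 252*0 = 0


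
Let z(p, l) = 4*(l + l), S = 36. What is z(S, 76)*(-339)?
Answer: -206112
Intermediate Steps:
z(p, l) = 8*l (z(p, l) = 4*(2*l) = 8*l)
z(S, 76)*(-339) = (8*76)*(-339) = 608*(-339) = -206112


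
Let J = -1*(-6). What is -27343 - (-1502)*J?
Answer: -18331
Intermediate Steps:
J = 6
-27343 - (-1502)*J = -27343 - (-1502)*6 = -27343 - 1*(-9012) = -27343 + 9012 = -18331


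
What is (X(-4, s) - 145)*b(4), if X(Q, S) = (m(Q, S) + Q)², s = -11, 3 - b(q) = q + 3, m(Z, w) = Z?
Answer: 324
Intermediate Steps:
b(q) = -q (b(q) = 3 - (q + 3) = 3 - (3 + q) = 3 + (-3 - q) = -q)
X(Q, S) = 4*Q² (X(Q, S) = (Q + Q)² = (2*Q)² = 4*Q²)
(X(-4, s) - 145)*b(4) = (4*(-4)² - 145)*(-1*4) = (4*16 - 145)*(-4) = (64 - 145)*(-4) = -81*(-4) = 324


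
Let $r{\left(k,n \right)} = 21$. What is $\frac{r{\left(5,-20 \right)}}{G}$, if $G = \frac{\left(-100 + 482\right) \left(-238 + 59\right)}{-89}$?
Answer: $\frac{1869}{68378} \approx 0.027333$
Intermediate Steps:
$G = \frac{68378}{89}$ ($G = 382 \left(-179\right) \left(- \frac{1}{89}\right) = \left(-68378\right) \left(- \frac{1}{89}\right) = \frac{68378}{89} \approx 768.29$)
$\frac{r{\left(5,-20 \right)}}{G} = \frac{21}{\frac{68378}{89}} = 21 \cdot \frac{89}{68378} = \frac{1869}{68378}$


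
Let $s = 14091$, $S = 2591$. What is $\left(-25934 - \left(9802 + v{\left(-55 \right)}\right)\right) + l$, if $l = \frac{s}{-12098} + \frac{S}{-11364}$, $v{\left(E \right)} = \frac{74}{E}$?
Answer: $- \frac{135108917110571}{3780745980} \approx -35736.0$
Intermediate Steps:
$l = - \frac{95738021}{68740836}$ ($l = \frac{14091}{-12098} + \frac{2591}{-11364} = 14091 \left(- \frac{1}{12098}\right) + 2591 \left(- \frac{1}{11364}\right) = - \frac{14091}{12098} - \frac{2591}{11364} = - \frac{95738021}{68740836} \approx -1.3927$)
$\left(-25934 - \left(9802 + v{\left(-55 \right)}\right)\right) + l = \left(-25934 - \left(9802 - \frac{74}{55}\right)\right) - \frac{95738021}{68740836} = \left(-25934 - \frac{539036}{55}\right) - \frac{95738021}{68740836} = - \frac{1965406}{55} - \frac{95738021}{68740836} = - \frac{135108917110571}{3780745980}$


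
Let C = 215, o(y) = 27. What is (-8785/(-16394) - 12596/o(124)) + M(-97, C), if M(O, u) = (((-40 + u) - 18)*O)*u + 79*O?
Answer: -207557004079/63234 ≈ -3.2824e+6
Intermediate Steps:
M(O, u) = 79*O + O*u*(-58 + u) (M(O, u) = ((-58 + u)*O)*u + 79*O = (O*(-58 + u))*u + 79*O = O*u*(-58 + u) + 79*O = 79*O + O*u*(-58 + u))
(-8785/(-16394) - 12596/o(124)) + M(-97, C) = (-8785/(-16394) - 12596/27) - 97*(79 + 215² - 58*215) = (-8785*(-1/16394) - 12596*1/27) - 97*(79 + 46225 - 12470) = (1255/2342 - 12596/27) - 97*33834 = -29465947/63234 - 3281898 = -207557004079/63234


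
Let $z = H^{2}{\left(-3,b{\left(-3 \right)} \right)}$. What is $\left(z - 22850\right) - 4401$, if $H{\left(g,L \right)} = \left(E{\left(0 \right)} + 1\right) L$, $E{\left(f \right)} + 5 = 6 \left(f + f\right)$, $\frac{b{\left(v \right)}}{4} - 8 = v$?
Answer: $-20851$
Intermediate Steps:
$b{\left(v \right)} = 32 + 4 v$
$E{\left(f \right)} = -5 + 12 f$ ($E{\left(f \right)} = -5 + 6 \left(f + f\right) = -5 + 6 \cdot 2 f = -5 + 12 f$)
$H{\left(g,L \right)} = - 4 L$ ($H{\left(g,L \right)} = \left(\left(-5 + 12 \cdot 0\right) + 1\right) L = \left(\left(-5 + 0\right) + 1\right) L = \left(-5 + 1\right) L = - 4 L$)
$z = 6400$ ($z = \left(- 4 \left(32 + 4 \left(-3\right)\right)\right)^{2} = \left(- 4 \left(32 - 12\right)\right)^{2} = \left(\left(-4\right) 20\right)^{2} = \left(-80\right)^{2} = 6400$)
$\left(z - 22850\right) - 4401 = \left(6400 - 22850\right) - 4401 = -16450 - 4401 = -20851$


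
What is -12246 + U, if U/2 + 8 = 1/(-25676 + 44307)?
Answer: -228453320/18631 ≈ -12262.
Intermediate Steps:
U = -298094/18631 (U = -16 + 2/(-25676 + 44307) = -16 + 2/18631 = -298094/18631 ≈ -16.000)
-12246 + U = -12246 - 298094/18631 = -228453320/18631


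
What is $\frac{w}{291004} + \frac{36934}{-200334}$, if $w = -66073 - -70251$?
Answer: $- \frac{2477736571}{14574498834} \approx -0.17$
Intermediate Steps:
$w = 4178$ ($w = -66073 + 70251 = 4178$)
$\frac{w}{291004} + \frac{36934}{-200334} = \frac{4178}{291004} + \frac{36934}{-200334} = 4178 \cdot \frac{1}{291004} + 36934 \left(- \frac{1}{200334}\right) = \frac{2089}{145502} - \frac{18467}{100167} = - \frac{2477736571}{14574498834}$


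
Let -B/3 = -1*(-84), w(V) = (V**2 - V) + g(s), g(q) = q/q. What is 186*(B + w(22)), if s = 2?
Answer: 39246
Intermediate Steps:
g(q) = 1
w(V) = 1 + V**2 - V (w(V) = (V**2 - V) + 1 = 1 + V**2 - V)
B = -252 (B = -(-3)*(-84) = -3*84 = -252)
186*(B + w(22)) = 186*(-252 + (1 + 22**2 - 1*22)) = 186*(-252 + (1 + 484 - 22)) = 186*(-252 + 463) = 186*211 = 39246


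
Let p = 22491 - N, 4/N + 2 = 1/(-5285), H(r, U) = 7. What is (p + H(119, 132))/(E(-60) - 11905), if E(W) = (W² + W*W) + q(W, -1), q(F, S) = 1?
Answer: -16989107/3551856 ≈ -4.7832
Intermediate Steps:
N = -21140/10571 (N = 4/(-2 + 1/(-5285)) = 4/(-2 - 1/5285) = 4/(-10571/5285) = 4*(-5285/10571) = -21140/10571 ≈ -1.9998)
E(W) = 1 + 2*W² (E(W) = (W² + W*W) + 1 = (W² + W²) + 1 = 2*W² + 1 = 1 + 2*W²)
p = 237773501/10571 (p = 22491 - 1*(-21140/10571) = 22491 + 21140/10571 = 237773501/10571 ≈ 22493.)
(p + H(119, 132))/(E(-60) - 11905) = (237773501/10571 + 7)/((1 + 2*(-60)²) - 11905) = 237847498/(10571*((1 + 2*3600) - 11905)) = 237847498/(10571*((1 + 7200) - 11905)) = 237847498/(10571*(7201 - 11905)) = (237847498/10571)/(-4704) = (237847498/10571)*(-1/4704) = -16989107/3551856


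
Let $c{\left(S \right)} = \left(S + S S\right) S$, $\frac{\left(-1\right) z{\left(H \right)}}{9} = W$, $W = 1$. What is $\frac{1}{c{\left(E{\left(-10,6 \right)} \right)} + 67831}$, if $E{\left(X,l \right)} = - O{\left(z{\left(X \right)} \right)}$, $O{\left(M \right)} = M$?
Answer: $\frac{1}{68641} \approx 1.4569 \cdot 10^{-5}$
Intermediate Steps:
$z{\left(H \right)} = -9$ ($z{\left(H \right)} = \left(-9\right) 1 = -9$)
$E{\left(X,l \right)} = 9$ ($E{\left(X,l \right)} = \left(-1\right) \left(-9\right) = 9$)
$c{\left(S \right)} = S \left(S + S^{2}\right)$ ($c{\left(S \right)} = \left(S + S^{2}\right) S = S \left(S + S^{2}\right)$)
$\frac{1}{c{\left(E{\left(-10,6 \right)} \right)} + 67831} = \frac{1}{9^{2} \left(1 + 9\right) + 67831} = \frac{1}{81 \cdot 10 + 67831} = \frac{1}{810 + 67831} = \frac{1}{68641}$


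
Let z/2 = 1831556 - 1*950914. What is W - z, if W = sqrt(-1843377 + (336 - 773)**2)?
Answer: -1761284 + 2*I*sqrt(413102) ≈ -1.7613e+6 + 1285.5*I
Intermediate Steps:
z = 1761284 (z = 2*(1831556 - 1*950914) = 2*(1831556 - 950914) = 2*880642 = 1761284)
W = 2*I*sqrt(413102) (W = sqrt(-1843377 + (-437)**2) = sqrt(-1843377 + 190969) = sqrt(-1652408) = 2*I*sqrt(413102) ≈ 1285.5*I)
W - z = 2*I*sqrt(413102) - 1*1761284 = 2*I*sqrt(413102) - 1761284 = -1761284 + 2*I*sqrt(413102)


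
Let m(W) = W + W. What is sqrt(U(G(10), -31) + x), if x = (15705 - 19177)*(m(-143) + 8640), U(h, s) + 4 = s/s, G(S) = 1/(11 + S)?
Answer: I*sqrt(29005091) ≈ 5385.6*I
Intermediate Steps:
m(W) = 2*W
U(h, s) = -3 (U(h, s) = -4 + s/s = -4 + 1 = -3)
x = -29005088 (x = (15705 - 19177)*(2*(-143) + 8640) = -3472*(-286 + 8640) = -3472*8354 = -29005088)
sqrt(U(G(10), -31) + x) = sqrt(-3 - 29005088) = sqrt(-29005091) = I*sqrt(29005091)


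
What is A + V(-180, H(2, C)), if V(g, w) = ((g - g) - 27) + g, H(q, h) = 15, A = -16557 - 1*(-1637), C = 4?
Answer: -15127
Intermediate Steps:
A = -14920 (A = -16557 + 1637 = -14920)
V(g, w) = -27 + g (V(g, w) = (0 - 27) + g = -27 + g)
A + V(-180, H(2, C)) = -14920 + (-27 - 180) = -14920 - 207 = -15127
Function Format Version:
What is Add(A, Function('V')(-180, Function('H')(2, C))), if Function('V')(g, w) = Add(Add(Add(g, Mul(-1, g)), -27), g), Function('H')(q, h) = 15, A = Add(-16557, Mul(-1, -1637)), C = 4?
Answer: -15127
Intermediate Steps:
A = -14920 (A = Add(-16557, 1637) = -14920)
Function('V')(g, w) = Add(-27, g) (Function('V')(g, w) = Add(Add(0, -27), g) = Add(-27, g))
Add(A, Function('V')(-180, Function('H')(2, C))) = Add(-14920, Add(-27, -180)) = Add(-14920, -207) = -15127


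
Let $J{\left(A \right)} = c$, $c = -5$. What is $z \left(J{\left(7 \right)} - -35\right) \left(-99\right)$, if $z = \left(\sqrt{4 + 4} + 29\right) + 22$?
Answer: $-151470 - 5940 \sqrt{2} \approx -1.5987 \cdot 10^{5}$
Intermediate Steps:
$J{\left(A \right)} = -5$
$z = 51 + 2 \sqrt{2}$ ($z = \left(\sqrt{8} + 29\right) + 22 = \left(2 \sqrt{2} + 29\right) + 22 = \left(29 + 2 \sqrt{2}\right) + 22 = 51 + 2 \sqrt{2} \approx 53.828$)
$z \left(J{\left(7 \right)} - -35\right) \left(-99\right) = \left(51 + 2 \sqrt{2}\right) \left(-5 - -35\right) \left(-99\right) = \left(51 + 2 \sqrt{2}\right) \left(-5 + 35\right) \left(-99\right) = \left(51 + 2 \sqrt{2}\right) 30 \left(-99\right) = \left(1530 + 60 \sqrt{2}\right) \left(-99\right) = -151470 - 5940 \sqrt{2}$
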